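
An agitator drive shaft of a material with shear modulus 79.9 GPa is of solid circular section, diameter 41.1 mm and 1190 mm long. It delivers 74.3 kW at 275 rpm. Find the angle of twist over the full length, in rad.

0.137 rad

ω = 2π·275/60 = 28.80 rad/s, so T = P/ω = 74.3×10³ / 28.80 = 2580 N·m.
J = πd⁴/32 = π(0.0411)⁴/32 = 2.801×10^-7 m⁴.
θ = T·L/(G·J) = 2580 × 1.19 / (79.9×10⁹ × 2.801×10^-7) = 0.1372 rad.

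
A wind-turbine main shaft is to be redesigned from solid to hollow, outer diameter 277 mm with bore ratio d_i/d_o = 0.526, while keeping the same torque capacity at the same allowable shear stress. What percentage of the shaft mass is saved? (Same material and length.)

23.7 %

Equal τ_max and T ⇒ the solid shaft needs d_s³ = d_o³(1−k⁴), so d_s = 277·(1−0.526⁴)^(1/3) = 269.7 mm.
Area ratio A_h/A_s = d_o²(1−k²)/d_s² = (1−k²)/(1−k⁴)^(2/3) = 0.7628.
Mass saving = 1 − 0.7628 = 23.7 %.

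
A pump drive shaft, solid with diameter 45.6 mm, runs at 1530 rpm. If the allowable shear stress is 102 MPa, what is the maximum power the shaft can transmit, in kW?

J = πd⁴/32 = π(0.0456)⁴/32 = 4.245×10^-7 m⁴.
T_max = τ_allow·J/r = 1.02×10^8 × 4.245×10^-7 / 0.0228 = 1899 N·m.
ω = 2π·1530/60 = 160.2 rad/s, so P_max = T_max·ω = 3.043×10^5 W.

304 kW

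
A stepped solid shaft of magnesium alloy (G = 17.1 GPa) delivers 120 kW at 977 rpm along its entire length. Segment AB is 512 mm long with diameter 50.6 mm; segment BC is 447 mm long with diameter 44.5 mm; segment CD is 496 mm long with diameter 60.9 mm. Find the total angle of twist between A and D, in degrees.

ω = 2π·977/60 = 102.3 rad/s, so T = P/ω = 120×10³ / 102.3 = 1173 N·m.
J_AB = π(0.0506)⁴/32 = 6.44×10^-7 m⁴; J_BC = π(0.0445)⁴/32 = 3.85×10^-7 m⁴; J_CD = π(0.0609)⁴/32 = 1.35×10^-6 m⁴.
θ = (T/G)·Σ L_i/J_i = (1173/17.1×10⁹)·(0.512/6.44×10^-7 + 0.447/3.85×10^-7 + 0.496/1.35×10^-6) = 0.1594 rad.

9.13°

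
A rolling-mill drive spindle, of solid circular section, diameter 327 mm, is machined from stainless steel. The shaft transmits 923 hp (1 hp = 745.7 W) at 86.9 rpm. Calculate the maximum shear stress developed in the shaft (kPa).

ω = 2π·86.9/60 = 9.100 rad/s, so T = P/ω = 923×745.7 / 9.100 = 75630 N·m.
J = πd⁴/32 = π(0.327)⁴/32 = 1.123×10^-3 m⁴.
τ_max = T·r/J = 75630 × 0.164 / 1.123×10^-3 = 1.102×10^7 Pa.

11000 kPa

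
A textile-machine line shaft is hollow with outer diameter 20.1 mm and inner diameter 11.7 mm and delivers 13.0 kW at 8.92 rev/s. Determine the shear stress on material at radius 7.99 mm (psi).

18900 psi

ω = 2π·8.92 = 56.05 rad/s, so T = P/ω = 13.0×10³ / 56.05 = 232.0 N·m.
J = π(d_o⁴ − d_i⁴)/32 = π(0.0201⁴ − 0.0117⁴)/32 = 1.418×10^-8 m⁴.
Shear stress varies linearly with radius: τ = T·r/J = 232.0 × 0.00799 / 1.418×10^-8 = 1.307×10^8 Pa.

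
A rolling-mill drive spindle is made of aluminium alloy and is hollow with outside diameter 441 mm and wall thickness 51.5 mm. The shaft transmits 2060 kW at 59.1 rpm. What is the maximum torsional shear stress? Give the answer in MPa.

ω = 2π·59.1/60 = 6.189 rad/s, so T = P/ω = 2060×10³ / 6.189 = 332900 N·m.
J = π(d_o⁴ − d_i⁴)/32 = π(0.441⁴ − 0.338⁴)/32 = 2.432×10^-3 m⁴.
τ_max = T·r/J = 332900 × 0.221 / 2.432×10^-3 = 3.018×10^7 Pa.

30.2 MPa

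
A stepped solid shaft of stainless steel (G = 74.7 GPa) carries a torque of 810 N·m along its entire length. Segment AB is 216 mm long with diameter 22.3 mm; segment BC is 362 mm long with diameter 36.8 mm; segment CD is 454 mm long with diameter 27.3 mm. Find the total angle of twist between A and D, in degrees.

11.9°

J_AB = π(0.0223)⁴/32 = 2.43×10^-8 m⁴; J_BC = π(0.0368)⁴/32 = 1.80×10^-7 m⁴; J_CD = π(0.0273)⁴/32 = 5.45×10^-8 m⁴.
θ = (T/G)·Σ L_i/J_i = (810.0/74.7×10⁹)·(0.216/2.43×10^-8 + 0.362/1.80×10^-7 + 0.454/5.45×10^-8) = 0.2085 rad.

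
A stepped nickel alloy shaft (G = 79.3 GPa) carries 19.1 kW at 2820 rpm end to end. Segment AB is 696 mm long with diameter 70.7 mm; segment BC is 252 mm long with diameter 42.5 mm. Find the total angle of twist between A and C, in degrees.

ω = 2π·2820/60 = 295.3 rad/s, so T = P/ω = 19.1×10³ / 295.3 = 64.68 N·m.
J_AB = π(0.0707)⁴/32 = 2.45×10^-6 m⁴; J_BC = π(0.0425)⁴/32 = 3.20×10^-7 m⁴.
θ = (T/G)·Σ L_i/J_i = (64.68/79.3×10⁹)·(0.696/2.45×10^-6 + 0.252/3.20×10^-7) = 8.731×10^-4 rad.

0.0500°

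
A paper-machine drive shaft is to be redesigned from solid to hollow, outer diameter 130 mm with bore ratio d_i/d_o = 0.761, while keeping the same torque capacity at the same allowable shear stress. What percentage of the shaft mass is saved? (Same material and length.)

44.7 %

Equal τ_max and T ⇒ the solid shaft needs d_s³ = d_o³(1−k⁴), so d_s = 130·(1−0.761⁴)^(1/3) = 113.4 mm.
Area ratio A_h/A_s = d_o²(1−k²)/d_s² = (1−k²)/(1−k⁴)^(2/3) = 0.5526.
Mass saving = 1 − 0.5526 = 44.7 %.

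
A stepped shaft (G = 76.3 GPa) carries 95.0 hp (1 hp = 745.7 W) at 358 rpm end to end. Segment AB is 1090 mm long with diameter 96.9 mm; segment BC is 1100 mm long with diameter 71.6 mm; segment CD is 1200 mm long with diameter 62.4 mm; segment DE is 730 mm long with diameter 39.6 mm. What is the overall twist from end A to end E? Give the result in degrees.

ω = 2π·358/60 = 37.49 rad/s, so T = P/ω = 95.0×745.7 / 37.49 = 1890 N·m.
J_AB = π(0.0969)⁴/32 = 8.66×10^-6 m⁴; J_BC = π(0.0716)⁴/32 = 2.58×10^-6 m⁴; J_CD = π(0.0624)⁴/32 = 1.49×10^-6 m⁴; J_DE = π(0.0396)⁴/32 = 2.41×10^-7 m⁴.
θ = (T/G)·Σ L_i/J_i = (1890/76.3×10⁹)·(1.09/8.66×10^-6 + 1.10/2.58×10^-6 + 1.20/1.49×10^-6 + 0.730/2.41×10^-7) = 0.1085 rad.

6.22°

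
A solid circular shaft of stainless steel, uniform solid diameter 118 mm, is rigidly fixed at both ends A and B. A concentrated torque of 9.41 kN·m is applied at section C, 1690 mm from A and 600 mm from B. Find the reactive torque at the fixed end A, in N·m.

With uniform GJ and both ends fixed, compatibility θ_AC = θ_CB gives T_A·a = T_B·b, together with T_A + T_B = T₀.
T_A = T₀·b/(a+b) = 9410·600/2290 = 2466 N·m; T_B = 6944 N·m.

2470 N·m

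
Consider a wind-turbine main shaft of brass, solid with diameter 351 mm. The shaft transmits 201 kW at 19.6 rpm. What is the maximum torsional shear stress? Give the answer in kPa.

11500 kPa

ω = 2π·19.6/60 = 2.053 rad/s, so T = P/ω = 201×10³ / 2.053 = 97930 N·m.
J = πd⁴/32 = π(0.351)⁴/32 = 1.490×10^-3 m⁴.
τ_max = T·r/J = 97930 × 0.175 / 1.490×10^-3 = 1.153×10^7 Pa.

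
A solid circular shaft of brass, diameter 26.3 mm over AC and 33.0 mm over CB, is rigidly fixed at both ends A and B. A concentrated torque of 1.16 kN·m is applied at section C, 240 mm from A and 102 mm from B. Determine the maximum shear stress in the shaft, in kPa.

Compatibility: T_A·a/J_AC = T_B·b/J_CB with T_A + T_B = T₀.
J_AC = 4.70×10^-8 m⁴, J_CB = 1.16×10^-7 m⁴, so T_A = T₀·(J_AC/a)/((J_AC/a)+(J_CB/b)) = 169.8 N·m, T_B = 990.2 N·m.
τ in each portion: τ_AC = 4.75×10^7 Pa, τ_CB = 1.40×10^8 Pa; maximum is in CB.
τ_max = T_CB·r/J = 990.2·0.0165/1.16×10^-7 = 1.403×10^8 Pa.

140000 kPa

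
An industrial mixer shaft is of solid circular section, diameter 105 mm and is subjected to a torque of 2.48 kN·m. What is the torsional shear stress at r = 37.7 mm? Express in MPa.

7.83 MPa

J = πd⁴/32 = π(0.105)⁴/32 = 1.193×10^-5 m⁴.
Shear stress varies linearly with radius: τ = T·r/J = 2480 × 0.0377 / 1.193×10^-5 = 7.835×10^6 Pa.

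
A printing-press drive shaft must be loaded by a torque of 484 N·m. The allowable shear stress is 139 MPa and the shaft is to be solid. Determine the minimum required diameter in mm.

For a solid shaft τ_max = 16T/(πd³), so d = (16T/(π τ_allow))^(1/3) = (16·484.0/(π·1.39×10^8))^(1/3) = 0.02608 m.

26.1 mm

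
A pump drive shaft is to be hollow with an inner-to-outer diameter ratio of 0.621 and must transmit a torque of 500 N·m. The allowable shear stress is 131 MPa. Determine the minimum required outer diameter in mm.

28.4 mm

For a hollow shaft with d_i/d_o = 0.621: τ_max = 16T/(π d_o³ (1−k⁴)), so d_o = [16T/(π τ_allow (1−k⁴))]^(1/3) = [16·500.0/(π·1.31×10^8·0.8513)]^(1/3) = 0.02837 m.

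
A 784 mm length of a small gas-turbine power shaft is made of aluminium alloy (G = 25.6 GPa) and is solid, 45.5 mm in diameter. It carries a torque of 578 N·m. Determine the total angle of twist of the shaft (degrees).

2.41°

J = πd⁴/32 = π(0.0455)⁴/32 = 4.208×10^-7 m⁴.
θ = T·L/(G·J) = 578.0 × 0.784 / (25.6×10⁹ × 4.208×10^-7) = 0.04207 rad.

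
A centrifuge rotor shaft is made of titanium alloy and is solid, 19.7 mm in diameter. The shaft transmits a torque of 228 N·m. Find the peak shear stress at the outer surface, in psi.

J = πd⁴/32 = π(0.0197)⁴/32 = 1.479×10^-8 m⁴.
τ_max = T·r/J = 228.0 × 0.00985 / 1.479×10^-8 = 1.519×10^8 Pa.

22000 psi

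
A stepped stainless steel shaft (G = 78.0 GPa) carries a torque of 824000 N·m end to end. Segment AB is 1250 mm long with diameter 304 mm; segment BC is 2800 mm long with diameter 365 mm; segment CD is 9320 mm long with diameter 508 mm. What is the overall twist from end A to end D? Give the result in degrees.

2.74°

J_AB = π(0.304)⁴/32 = 8.38×10^-4 m⁴; J_BC = π(0.365)⁴/32 = 1.74×10^-3 m⁴; J_CD = π(0.508)⁴/32 = 6.54×10^-3 m⁴.
θ = (T/G)·Σ L_i/J_i = (824000/78.0×10⁹)·(1.25/8.38×10^-4 + 2.80/1.74×10^-3 + 9.32/6.54×10^-3) = 0.04778 rad.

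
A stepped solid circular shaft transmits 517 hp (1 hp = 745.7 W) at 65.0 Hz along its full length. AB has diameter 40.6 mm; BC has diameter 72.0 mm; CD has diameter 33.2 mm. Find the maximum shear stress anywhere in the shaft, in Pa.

ω = 2π·65.0 = 408.4 rad/s, so T = P/ω = 517×745.7 / 408.4 = 944.0 N·m.
Under the same torque, τ_max = 16T/(πd³) is largest where d is smallest — segment CD (d = 33.2 mm).
τ_max = 16·944.0/(π·(0.0332)³) = 1.314×10^8 Pa.

1.31e8 Pa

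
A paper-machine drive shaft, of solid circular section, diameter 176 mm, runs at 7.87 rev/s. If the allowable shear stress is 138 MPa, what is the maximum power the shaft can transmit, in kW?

J = πd⁴/32 = π(0.176)⁴/32 = 9.420×10^-5 m⁴.
T_max = τ_allow·J/r = 1.38×10^8 × 9.420×10^-5 / 0.0880 = 147700 N·m.
ω = 2π·7.87 = 49.45 rad/s, so P_max = T_max·ω = 7.305×10^6 W.

7300 kW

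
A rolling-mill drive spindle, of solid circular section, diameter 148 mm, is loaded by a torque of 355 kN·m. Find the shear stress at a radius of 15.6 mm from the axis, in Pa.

J = πd⁴/32 = π(0.148)⁴/32 = 4.710×10^-5 m⁴.
Shear stress varies linearly with radius: τ = T·r/J = 355000 × 0.0156 / 4.710×10^-5 = 1.176×10^8 Pa.

1.18e8 Pa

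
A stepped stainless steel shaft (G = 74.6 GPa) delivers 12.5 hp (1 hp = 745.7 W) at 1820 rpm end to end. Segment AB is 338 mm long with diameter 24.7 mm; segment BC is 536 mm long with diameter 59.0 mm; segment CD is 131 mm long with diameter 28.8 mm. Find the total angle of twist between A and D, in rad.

ω = 2π·1820/60 = 190.6 rad/s, so T = P/ω = 12.5×745.7 / 190.6 = 48.91 N·m.
J_AB = π(0.0247)⁴/32 = 3.65×10^-8 m⁴; J_BC = π(0.0590)⁴/32 = 1.19×10^-6 m⁴; J_CD = π(0.0288)⁴/32 = 6.75×10^-8 m⁴.
θ = (T/G)·Σ L_i/J_i = (48.91/74.6×10⁹)·(0.338/3.65×10^-8 + 0.536/1.19×10^-6 + 0.131/6.75×10^-8) = 7.631×10^-3 rad.

0.00763 rad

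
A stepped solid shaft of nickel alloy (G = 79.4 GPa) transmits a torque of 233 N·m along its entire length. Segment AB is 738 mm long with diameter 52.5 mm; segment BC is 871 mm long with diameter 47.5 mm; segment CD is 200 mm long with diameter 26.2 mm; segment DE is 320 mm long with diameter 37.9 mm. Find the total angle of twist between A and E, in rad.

0.0253 rad

J_AB = π(0.0525)⁴/32 = 7.46×10^-7 m⁴; J_BC = π(0.0475)⁴/32 = 5.00×10^-7 m⁴; J_CD = π(0.0262)⁴/32 = 4.63×10^-8 m⁴; J_DE = π(0.0379)⁴/32 = 2.03×10^-7 m⁴.
θ = (T/G)·Σ L_i/J_i = (233.0/79.4×10⁹)·(0.738/7.46×10^-7 + 0.871/5.00×10^-7 + 0.200/4.63×10^-8 + 0.320/2.03×10^-7) = 0.02534 rad.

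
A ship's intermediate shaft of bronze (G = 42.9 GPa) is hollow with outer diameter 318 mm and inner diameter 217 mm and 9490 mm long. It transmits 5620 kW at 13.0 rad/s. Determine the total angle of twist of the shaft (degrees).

ω = 13.0 rad/s, so T = P/ω = 5620×10³ / 13.00 = 432300 N·m.
J = π(d_o⁴ − d_i⁴)/32 = π(0.318⁴ − 0.217⁴)/32 = 7.863×10^-4 m⁴.
θ = T·L/(G·J) = 432300 × 9.49 / (42.9×10⁹ × 7.863×10^-4) = 0.1216 rad.

6.97°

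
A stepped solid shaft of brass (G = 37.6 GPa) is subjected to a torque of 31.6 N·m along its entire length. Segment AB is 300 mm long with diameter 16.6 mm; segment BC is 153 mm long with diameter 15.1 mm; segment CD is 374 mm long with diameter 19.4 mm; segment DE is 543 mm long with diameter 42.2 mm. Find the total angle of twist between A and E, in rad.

0.0831 rad

J_AB = π(0.0166)⁴/32 = 7.45×10^-9 m⁴; J_BC = π(0.0151)⁴/32 = 5.10×10^-9 m⁴; J_CD = π(0.0194)⁴/32 = 1.39×10^-8 m⁴; J_DE = π(0.0422)⁴/32 = 3.11×10^-7 m⁴.
θ = (T/G)·Σ L_i/J_i = (31.60/37.6×10⁹)·(0.300/7.45×10^-9 + 0.153/5.10×10^-9 + 0.374/1.39×10^-8 + 0.543/3.11×10^-7) = 0.08308 rad.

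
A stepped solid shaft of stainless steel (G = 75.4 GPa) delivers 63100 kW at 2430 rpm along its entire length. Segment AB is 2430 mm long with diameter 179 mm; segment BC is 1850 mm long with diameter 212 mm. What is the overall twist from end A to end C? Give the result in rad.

ω = 2π·2430/60 = 254.5 rad/s, so T = P/ω = 63100×10³ / 254.5 = 248000 N·m.
J_AB = π(0.179)⁴/32 = 1.01×10^-4 m⁴; J_BC = π(0.212)⁴/32 = 1.98×10^-4 m⁴.
θ = (T/G)·Σ L_i/J_i = (248000/75.4×10⁹)·(2.43/1.01×10^-4 + 1.85/1.98×10^-4) = 0.1100 rad.

0.110 rad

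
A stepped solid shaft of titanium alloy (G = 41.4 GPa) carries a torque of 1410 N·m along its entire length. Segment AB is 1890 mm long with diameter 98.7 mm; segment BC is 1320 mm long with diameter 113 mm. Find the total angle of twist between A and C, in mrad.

9.72 mrad

J_AB = π(0.0987)⁴/32 = 9.32×10^-6 m⁴; J_BC = π(0.113)⁴/32 = 1.60×10^-5 m⁴.
θ = (T/G)·Σ L_i/J_i = (1410/41.4×10⁹)·(1.89/9.32×10^-6 + 1.32/1.60×10^-5) = 9.717×10^-3 rad.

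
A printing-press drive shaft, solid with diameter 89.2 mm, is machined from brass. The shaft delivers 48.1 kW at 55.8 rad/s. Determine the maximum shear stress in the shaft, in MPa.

ω = 55.8 rad/s, so T = P/ω = 48.1×10³ / 55.80 = 862.0 N·m.
J = πd⁴/32 = π(0.0892)⁴/32 = 6.215×10^-6 m⁴.
τ_max = T·r/J = 862.0 × 0.0446 / 6.215×10^-6 = 6.186×10^6 Pa.

6.19 MPa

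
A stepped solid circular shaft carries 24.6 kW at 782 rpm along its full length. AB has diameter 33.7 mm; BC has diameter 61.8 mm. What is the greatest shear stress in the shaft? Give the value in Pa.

4.00e7 Pa

ω = 2π·782/60 = 81.89 rad/s, so T = P/ω = 24.6×10³ / 81.89 = 300.4 N·m.
Under the same torque, τ_max = 16T/(πd³) is largest where d is smallest — segment AB (d = 33.7 mm).
τ_max = 16·300.4/(π·(0.0337)³) = 3.997×10^7 Pa.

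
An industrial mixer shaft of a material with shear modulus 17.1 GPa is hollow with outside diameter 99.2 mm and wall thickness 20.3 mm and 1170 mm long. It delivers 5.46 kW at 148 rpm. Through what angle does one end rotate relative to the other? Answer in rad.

0.00289 rad

ω = 2π·148/60 = 15.50 rad/s, so T = P/ω = 5.46×10³ / 15.50 = 352.3 N·m.
J = π(d_o⁴ − d_i⁴)/32 = π(0.0992⁴ − 0.0586⁴)/32 = 8.349×10^-6 m⁴.
θ = T·L/(G·J) = 352.3 × 1.17 / (17.1×10⁹ × 8.349×10^-6) = 2.887×10^-3 rad.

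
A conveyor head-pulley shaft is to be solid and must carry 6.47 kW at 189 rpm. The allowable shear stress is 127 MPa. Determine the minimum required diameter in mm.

ω = 2π·189/60 = 19.79 rad/s, so T = P/ω = 6.47×10³ / 19.79 = 326.9 N·m.
For a solid shaft τ_max = 16T/(πd³), so d = (16T/(π τ_allow))^(1/3) = (16·326.9/(π·1.27×10^8))^(1/3) = 0.02358 m.

23.6 mm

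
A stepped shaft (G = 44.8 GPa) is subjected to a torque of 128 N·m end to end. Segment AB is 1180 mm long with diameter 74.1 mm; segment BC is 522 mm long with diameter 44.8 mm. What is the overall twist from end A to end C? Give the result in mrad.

4.91 mrad

J_AB = π(0.0741)⁴/32 = 2.96×10^-6 m⁴; J_BC = π(0.0448)⁴/32 = 3.95×10^-7 m⁴.
θ = (T/G)·Σ L_i/J_i = (128.0/44.8×10⁹)·(1.18/2.96×10^-6 + 0.522/3.95×10^-7) = 4.910×10^-3 rad.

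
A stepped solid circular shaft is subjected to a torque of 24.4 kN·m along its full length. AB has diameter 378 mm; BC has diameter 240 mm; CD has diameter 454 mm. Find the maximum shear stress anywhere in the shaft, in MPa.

Under the same torque, τ_max = 16T/(πd³) is largest where d is smallest — segment BC (d = 240 mm).
τ_max = 16·24400/(π·(0.240)³) = 8.989×10^6 Pa.

8.99 MPa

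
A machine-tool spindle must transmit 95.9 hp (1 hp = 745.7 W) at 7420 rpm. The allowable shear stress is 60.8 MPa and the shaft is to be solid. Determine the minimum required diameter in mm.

19.8 mm

ω = 2π·7420/60 = 777.0 rad/s, so T = P/ω = 95.9×745.7 / 777.0 = 92.03 N·m.
For a solid shaft τ_max = 16T/(πd³), so d = (16T/(π τ_allow))^(1/3) = (16·92.03/(π·6.08×10^7))^(1/3) = 0.01975 m.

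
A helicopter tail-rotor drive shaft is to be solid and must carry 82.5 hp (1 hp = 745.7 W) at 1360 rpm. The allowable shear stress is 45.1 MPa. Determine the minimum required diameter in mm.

ω = 2π·1360/60 = 142.4 rad/s, so T = P/ω = 82.5×745.7 / 142.4 = 432.0 N·m.
For a solid shaft τ_max = 16T/(πd³), so d = (16T/(π τ_allow))^(1/3) = (16·432.0/(π·4.51×10^7))^(1/3) = 0.03654 m.

36.5 mm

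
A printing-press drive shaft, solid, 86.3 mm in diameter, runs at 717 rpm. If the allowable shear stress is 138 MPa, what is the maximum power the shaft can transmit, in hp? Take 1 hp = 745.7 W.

1750 hp

J = πd⁴/32 = π(0.0863)⁴/32 = 5.446×10^-6 m⁴.
T_max = τ_allow·J/r = 1.38×10^8 × 5.446×10^-6 / 0.0432 = 17420 N·m.
ω = 2π·717/60 = 75.08 rad/s, so P_max = T_max·ω = 1.308×10^6 W.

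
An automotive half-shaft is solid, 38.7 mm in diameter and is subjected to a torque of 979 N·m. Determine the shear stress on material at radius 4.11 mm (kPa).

18300 kPa

J = πd⁴/32 = π(0.0387)⁴/32 = 2.202×10^-7 m⁴.
Shear stress varies linearly with radius: τ = T·r/J = 979.0 × 0.00411 / 2.202×10^-7 = 1.827×10^7 Pa.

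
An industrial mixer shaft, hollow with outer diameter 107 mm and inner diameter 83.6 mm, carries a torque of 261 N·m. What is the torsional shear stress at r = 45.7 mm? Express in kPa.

J = π(d_o⁴ − d_i⁴)/32 = π(0.107⁴ − 0.0836⁴)/32 = 8.073×10^-6 m⁴.
Shear stress varies linearly with radius: τ = T·r/J = 261.0 × 0.0457 / 8.073×10^-6 = 1.477×10^6 Pa.

1480 kPa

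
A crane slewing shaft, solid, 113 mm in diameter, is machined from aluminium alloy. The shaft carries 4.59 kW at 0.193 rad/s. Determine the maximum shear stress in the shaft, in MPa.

ω = 0.193 rad/s, so T = P/ω = 4.59×10³ / 0.1930 = 23780 N·m.
J = πd⁴/32 = π(0.113)⁴/32 = 1.601×10^-5 m⁴.
τ_max = T·r/J = 23780 × 0.0565 / 1.601×10^-5 = 8.394×10^7 Pa.

83.9 MPa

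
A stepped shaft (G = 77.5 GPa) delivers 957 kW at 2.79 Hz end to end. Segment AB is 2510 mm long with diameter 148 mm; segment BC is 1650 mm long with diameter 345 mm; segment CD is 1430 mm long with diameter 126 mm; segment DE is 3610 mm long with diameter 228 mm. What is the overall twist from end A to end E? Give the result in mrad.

ω = 2π·2.79 = 17.53 rad/s, so T = P/ω = 957×10³ / 17.53 = 54590 N·m.
J_AB = π(0.148)⁴/32 = 4.71×10^-5 m⁴; J_BC = π(0.345)⁴/32 = 1.39×10^-3 m⁴; J_CD = π(0.126)⁴/32 = 2.47×10^-5 m⁴; J_DE = π(0.228)⁴/32 = 2.65×10^-4 m⁴.
θ = (T/G)·Σ L_i/J_i = (54590/77.5×10⁹)·(2.51/4.71×10^-5 + 1.65/1.39×10^-3 + 1.43/2.47×10^-5 + 3.61/2.65×10^-4) = 0.08867 rad.

88.7 mrad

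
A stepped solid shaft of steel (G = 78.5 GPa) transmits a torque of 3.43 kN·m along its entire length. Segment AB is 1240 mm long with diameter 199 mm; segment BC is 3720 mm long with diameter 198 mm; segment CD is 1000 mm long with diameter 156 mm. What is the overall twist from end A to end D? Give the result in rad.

0.00218 rad

J_AB = π(0.199)⁴/32 = 1.54×10^-4 m⁴; J_BC = π(0.198)⁴/32 = 1.51×10^-4 m⁴; J_CD = π(0.156)⁴/32 = 5.81×10^-5 m⁴.
θ = (T/G)·Σ L_i/J_i = (3430/78.5×10⁹)·(1.24/1.54×10^-4 + 3.72/1.51×10^-4 + 1.00/5.81×10^-5) = 2.181×10^-3 rad.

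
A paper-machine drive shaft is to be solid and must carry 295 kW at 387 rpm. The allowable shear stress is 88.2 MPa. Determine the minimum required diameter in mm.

ω = 2π·387/60 = 40.53 rad/s, so T = P/ω = 295×10³ / 40.53 = 7279 N·m.
For a solid shaft τ_max = 16T/(πd³), so d = (16T/(π τ_allow))^(1/3) = (16·7279/(π·8.82×10^7))^(1/3) = 0.07491 m.

74.9 mm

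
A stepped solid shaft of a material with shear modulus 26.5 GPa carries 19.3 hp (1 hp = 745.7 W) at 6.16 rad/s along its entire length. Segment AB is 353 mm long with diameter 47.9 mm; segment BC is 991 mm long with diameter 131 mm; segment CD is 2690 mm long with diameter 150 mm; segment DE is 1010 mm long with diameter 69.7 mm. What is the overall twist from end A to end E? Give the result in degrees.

6.10°

ω = 6.16 rad/s, so T = P/ω = 19.3×745.7 / 6.160 = 2336 N·m.
J_AB = π(0.0479)⁴/32 = 5.17×10^-7 m⁴; J_BC = π(0.131)⁴/32 = 2.89×10^-5 m⁴; J_CD = π(0.150)⁴/32 = 4.97×10^-5 m⁴; J_DE = π(0.0697)⁴/32 = 2.32×10^-6 m⁴.
θ = (T/G)·Σ L_i/J_i = (2336/26.5×10⁹)·(0.353/5.17×10^-7 + 0.991/2.89×10^-5 + 2.69/4.97×10^-5 + 1.01/2.32×10^-6) = 0.1064 rad.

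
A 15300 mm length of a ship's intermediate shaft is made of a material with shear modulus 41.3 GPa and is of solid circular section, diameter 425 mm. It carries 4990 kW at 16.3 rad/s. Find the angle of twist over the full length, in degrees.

ω = 16.3 rad/s, so T = P/ω = 4990×10³ / 16.30 = 306100 N·m.
J = πd⁴/32 = π(0.425)⁴/32 = 3.203×10^-3 m⁴.
θ = T·L/(G·J) = 306100 × 15.3 / (41.3×10⁹ × 3.203×10^-3) = 0.03541 rad.

2.03°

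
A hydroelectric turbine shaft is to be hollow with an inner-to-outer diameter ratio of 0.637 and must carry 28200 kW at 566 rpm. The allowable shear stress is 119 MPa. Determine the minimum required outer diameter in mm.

ω = 2π·566/60 = 59.27 rad/s, so T = P/ω = 28200×10³ / 59.27 = 475800 N·m.
For a hollow shaft with d_i/d_o = 0.637: τ_max = 16T/(π d_o³ (1−k⁴)), so d_o = [16T/(π τ_allow (1−k⁴))]^(1/3) = [16·475800/(π·1.19×10^8·0.8354)]^(1/3) = 0.2899 m.

290 mm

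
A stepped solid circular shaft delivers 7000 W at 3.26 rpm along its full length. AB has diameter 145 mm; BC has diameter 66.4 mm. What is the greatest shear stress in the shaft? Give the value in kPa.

ω = 2π·3.26/60 = 0.3414 rad/s, so T = P/ω = 7000 / 0.3414 = 20500 N·m.
Under the same torque, τ_max = 16T/(πd³) is largest where d is smallest — segment BC (d = 66.4 mm).
τ_max = 16·20500/(π·(0.0664)³) = 3.567×10^8 Pa.

357000 kPa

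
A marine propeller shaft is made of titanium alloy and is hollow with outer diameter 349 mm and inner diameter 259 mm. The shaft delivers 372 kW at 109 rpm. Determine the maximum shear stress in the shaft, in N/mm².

ω = 2π·109/60 = 11.41 rad/s, so T = P/ω = 372×10³ / 11.41 = 32590 N·m.
J = π(d_o⁴ − d_i⁴)/32 = π(0.349⁴ − 0.259⁴)/32 = 1.015×10^-3 m⁴.
τ_max = T·r/J = 32590 × 0.174 / 1.015×10^-3 = 5.605×10^6 Pa.

5.60 N/mm²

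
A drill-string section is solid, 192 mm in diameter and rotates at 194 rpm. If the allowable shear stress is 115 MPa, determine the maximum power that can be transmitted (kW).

J = πd⁴/32 = π(0.192)⁴/32 = 1.334×10^-4 m⁴.
T_max = τ_allow·J/r = 1.15×10^8 × 1.334×10^-4 / 0.0960 = 159800 N·m.
ω = 2π·194/60 = 20.32 rad/s, so P_max = T_max·ω = 3.247×10^6 W.

3250 kW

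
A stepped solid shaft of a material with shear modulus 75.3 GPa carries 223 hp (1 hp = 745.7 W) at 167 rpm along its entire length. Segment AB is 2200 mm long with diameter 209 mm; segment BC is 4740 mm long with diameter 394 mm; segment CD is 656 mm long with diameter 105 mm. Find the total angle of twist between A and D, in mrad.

8.68 mrad

ω = 2π·167/60 = 17.49 rad/s, so T = P/ω = 223×745.7 / 17.49 = 9509 N·m.
J_AB = π(0.209)⁴/32 = 1.87×10^-4 m⁴; J_BC = π(0.394)⁴/32 = 2.37×10^-3 m⁴; J_CD = π(0.105)⁴/32 = 1.19×10^-5 m⁴.
θ = (T/G)·Σ L_i/J_i = (9509/75.3×10⁹)·(2.20/1.87×10^-4 + 4.74/2.37×10^-3 + 0.656/1.19×10^-5) = 8.678×10^-3 rad.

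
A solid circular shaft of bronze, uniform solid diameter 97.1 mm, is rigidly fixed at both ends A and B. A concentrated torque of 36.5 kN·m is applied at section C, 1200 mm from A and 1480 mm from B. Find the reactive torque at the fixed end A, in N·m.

With uniform GJ and both ends fixed, compatibility θ_AC = θ_CB gives T_A·a = T_B·b, together with T_A + T_B = T₀.
T_A = T₀·b/(a+b) = 36500·1480/2680 = 20160 N·m; T_B = 16340 N·m.

20200 N·m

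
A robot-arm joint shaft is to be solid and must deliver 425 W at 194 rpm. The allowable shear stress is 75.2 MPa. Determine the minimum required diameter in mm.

ω = 2π·194/60 = 20.32 rad/s, so T = P/ω = 425 / 20.32 = 20.92 N·m.
For a solid shaft τ_max = 16T/(πd³), so d = (16T/(π τ_allow))^(1/3) = (16·20.92/(π·7.52×10^7))^(1/3) = 0.01123 m.

11.2 mm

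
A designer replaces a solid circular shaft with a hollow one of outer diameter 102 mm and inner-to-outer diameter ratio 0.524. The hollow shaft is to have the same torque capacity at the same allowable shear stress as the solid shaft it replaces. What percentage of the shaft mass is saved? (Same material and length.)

23.6 %

Equal τ_max and T ⇒ the solid shaft needs d_s³ = d_o³(1−k⁴), so d_s = 102·(1−0.524⁴)^(1/3) = 99.37 mm.
Area ratio A_h/A_s = d_o²(1−k²)/d_s² = (1−k²)/(1−k⁴)^(2/3) = 0.7643.
Mass saving = 1 − 0.7643 = 23.6 %.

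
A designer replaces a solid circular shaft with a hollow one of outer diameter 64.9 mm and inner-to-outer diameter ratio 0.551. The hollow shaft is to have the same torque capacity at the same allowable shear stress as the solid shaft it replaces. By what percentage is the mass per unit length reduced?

Equal τ_max and T ⇒ the solid shaft needs d_s³ = d_o³(1−k⁴), so d_s = 64.9·(1−0.551⁴)^(1/3) = 62.84 mm.
Area ratio A_h/A_s = d_o²(1−k²)/d_s² = (1−k²)/(1−k⁴)^(2/3) = 0.7428.
Mass saving = 1 − 0.7428 = 25.7 %.

25.7 %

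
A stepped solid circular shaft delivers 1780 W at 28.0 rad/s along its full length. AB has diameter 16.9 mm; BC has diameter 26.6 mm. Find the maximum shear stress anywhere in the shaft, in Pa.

ω = 28.0 rad/s, so T = P/ω = 1780 / 28.00 = 63.57 N·m.
Under the same torque, τ_max = 16T/(πd³) is largest where d is smallest — segment AB (d = 16.9 mm).
τ_max = 16·63.57/(π·(0.0169)³) = 6.708×10^7 Pa.

6.71e7 Pa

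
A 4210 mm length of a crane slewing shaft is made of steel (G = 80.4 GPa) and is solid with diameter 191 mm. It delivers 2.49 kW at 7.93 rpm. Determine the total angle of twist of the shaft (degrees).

ω = 2π·7.93/60 = 0.8304 rad/s, so T = P/ω = 2.49×10³ / 0.8304 = 2998 N·m.
J = πd⁴/32 = π(0.191)⁴/32 = 1.307×10^-4 m⁴.
θ = T·L/(G·J) = 2998 × 4.21 / (80.4×10⁹ × 1.307×10^-4) = 1.202×10^-3 rad.

0.0689°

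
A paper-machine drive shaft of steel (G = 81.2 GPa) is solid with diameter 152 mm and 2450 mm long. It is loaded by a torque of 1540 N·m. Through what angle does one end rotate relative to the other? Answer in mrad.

0.887 mrad

J = πd⁴/32 = π(0.152)⁴/32 = 5.241×10^-5 m⁴.
θ = T·L/(G·J) = 1540 × 2.45 / (81.2×10⁹ × 5.241×10^-5) = 8.867×10^-4 rad.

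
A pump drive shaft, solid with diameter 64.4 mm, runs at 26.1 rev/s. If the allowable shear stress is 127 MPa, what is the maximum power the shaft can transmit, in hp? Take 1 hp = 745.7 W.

1460 hp

J = πd⁴/32 = π(0.0644)⁴/32 = 1.689×10^-6 m⁴.
T_max = τ_allow·J/r = 1.27×10^8 × 1.689×10^-6 / 0.0322 = 6660 N·m.
ω = 2π·26.1 = 164.0 rad/s, so P_max = T_max·ω = 1.092×10^6 W.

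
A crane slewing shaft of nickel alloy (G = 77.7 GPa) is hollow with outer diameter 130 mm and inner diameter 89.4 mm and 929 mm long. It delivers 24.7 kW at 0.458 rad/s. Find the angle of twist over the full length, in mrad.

ω = 0.458 rad/s, so T = P/ω = 24.7×10³ / 0.4580 = 53930 N·m.
J = π(d_o⁴ − d_i⁴)/32 = π(0.130⁴ − 0.0894⁴)/32 = 2.177×10^-5 m⁴.
θ = T·L/(G·J) = 53930 × 0.929 / (77.7×10⁹ × 2.177×10^-5) = 0.02962 rad.

29.6 mrad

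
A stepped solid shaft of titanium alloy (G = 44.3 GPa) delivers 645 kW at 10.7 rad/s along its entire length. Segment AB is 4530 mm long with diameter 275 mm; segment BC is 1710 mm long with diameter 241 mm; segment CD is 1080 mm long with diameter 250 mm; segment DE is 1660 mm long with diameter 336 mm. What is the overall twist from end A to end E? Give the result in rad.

ω = 10.7 rad/s, so T = P/ω = 645×10³ / 10.70 = 60280 N·m.
J_AB = π(0.275)⁴/32 = 5.61×10^-4 m⁴; J_BC = π(0.241)⁴/32 = 3.31×10^-4 m⁴; J_CD = π(0.250)⁴/32 = 3.83×10^-4 m⁴; J_DE = π(0.336)⁴/32 = 1.25×10^-3 m⁴.
θ = (T/G)·Σ L_i/J_i = (60280/44.3×10⁹)·(4.53/5.61×10^-4 + 1.71/3.31×10^-4 + 1.08/3.83×10^-4 + 1.66/1.25×10^-3) = 0.02364 rad.

0.0236 rad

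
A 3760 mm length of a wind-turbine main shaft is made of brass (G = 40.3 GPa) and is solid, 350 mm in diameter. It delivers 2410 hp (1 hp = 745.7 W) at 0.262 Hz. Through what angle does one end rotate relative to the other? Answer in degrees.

3.96°

ω = 2π·0.262 = 1.646 rad/s, so T = P/ω = 2410×745.7 / 1.646 = 1.092e6 N·m.
J = πd⁴/32 = π(0.350)⁴/32 = 1.473×10^-3 m⁴.
θ = T·L/(G·J) = 1.092e6 × 3.76 / (40.3×10⁹ × 1.473×10^-3) = 0.06914 rad.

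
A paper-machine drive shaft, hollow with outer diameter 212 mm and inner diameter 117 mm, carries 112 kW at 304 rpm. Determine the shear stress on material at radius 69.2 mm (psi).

196 psi

ω = 2π·304/60 = 31.83 rad/s, so T = P/ω = 112×10³ / 31.83 = 3518 N·m.
J = π(d_o⁴ − d_i⁴)/32 = π(0.212⁴ − 0.117⁴)/32 = 1.799×10^-4 m⁴.
Shear stress varies linearly with radius: τ = T·r/J = 3518 × 0.0692 / 1.799×10^-4 = 1.353×10^6 Pa.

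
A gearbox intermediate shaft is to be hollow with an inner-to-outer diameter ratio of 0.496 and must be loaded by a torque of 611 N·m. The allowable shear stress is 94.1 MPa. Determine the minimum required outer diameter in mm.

32.8 mm

For a hollow shaft with d_i/d_o = 0.496: τ_max = 16T/(π d_o³ (1−k⁴)), so d_o = [16T/(π τ_allow (1−k⁴))]^(1/3) = [16·611.0/(π·9.41×10^7·0.9395)]^(1/3) = 0.03277 m.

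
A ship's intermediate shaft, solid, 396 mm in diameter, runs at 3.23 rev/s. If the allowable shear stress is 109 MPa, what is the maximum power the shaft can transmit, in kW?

27000 kW

J = πd⁴/32 = π(0.396)⁴/32 = 2.414×10^-3 m⁴.
T_max = τ_allow·J/r = 1.09×10^8 × 2.414×10^-3 / 0.198 = 1.329e6 N·m.
ω = 2π·3.23 = 20.29 rad/s, so P_max = T_max·ω = 2.697×10^7 W.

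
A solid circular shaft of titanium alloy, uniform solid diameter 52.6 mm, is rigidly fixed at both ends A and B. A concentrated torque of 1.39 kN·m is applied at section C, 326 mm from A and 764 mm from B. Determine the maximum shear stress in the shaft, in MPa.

34.1 MPa

With uniform GJ and both ends fixed, compatibility θ_AC = θ_CB gives T_A·a = T_B·b, together with T_A + T_B = T₀.
T_A = T₀·b/(a+b) = 1390·764/1090 = 974.3 N·m; T_B = 415.7 N·m.
τ in each portion: τ_AC = 3.41×10^7 Pa, τ_CB = 1.45×10^7 Pa; maximum is in AC.
τ_max = T_AC·r/J = 974.3·0.0263/7.52×10^-7 = 3.410×10^7 Pa.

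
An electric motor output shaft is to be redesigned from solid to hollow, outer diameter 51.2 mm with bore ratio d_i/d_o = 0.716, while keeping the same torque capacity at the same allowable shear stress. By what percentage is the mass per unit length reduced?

40.3 %

Equal τ_max and T ⇒ the solid shaft needs d_s³ = d_o³(1−k⁴), so d_s = 51.2·(1−0.716⁴)^(1/3) = 46.25 mm.
Area ratio A_h/A_s = d_o²(1−k²)/d_s² = (1−k²)/(1−k⁴)^(2/3) = 0.5972.
Mass saving = 1 − 0.5972 = 40.3 %.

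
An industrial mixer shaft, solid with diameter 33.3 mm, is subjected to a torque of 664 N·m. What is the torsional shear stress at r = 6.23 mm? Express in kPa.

34300 kPa

J = πd⁴/32 = π(0.0333)⁴/32 = 1.207×10^-7 m⁴.
Shear stress varies linearly with radius: τ = T·r/J = 664.0 × 0.00623 / 1.207×10^-7 = 3.427×10^7 Pa.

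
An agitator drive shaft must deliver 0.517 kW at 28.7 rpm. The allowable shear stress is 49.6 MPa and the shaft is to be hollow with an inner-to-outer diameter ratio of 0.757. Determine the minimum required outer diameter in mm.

ω = 2π·28.7/60 = 3.005 rad/s, so T = P/ω = 0.517×10³ / 3.005 = 172.0 N·m.
For a hollow shaft with d_i/d_o = 0.757: τ_max = 16T/(π d_o³ (1−k⁴)), so d_o = [16T/(π τ_allow (1−k⁴))]^(1/3) = [16·172.0/(π·4.96×10^7·0.6716)]^(1/3) = 0.02974 m.

29.7 mm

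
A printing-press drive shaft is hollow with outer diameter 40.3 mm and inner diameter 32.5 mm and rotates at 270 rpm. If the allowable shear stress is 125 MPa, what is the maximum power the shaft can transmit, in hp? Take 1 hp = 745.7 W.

J = π(d_o⁴ − d_i⁴)/32 = π(0.0403⁴ − 0.0325⁴)/32 = 1.494×10^-7 m⁴.
T_max = τ_allow·J/r = 1.25×10^8 × 1.494×10^-7 / 0.0201 = 926.9 N·m.
ω = 2π·270/60 = 28.27 rad/s, so P_max = T_max·ω = 2.621×10^4 W.

35.1 hp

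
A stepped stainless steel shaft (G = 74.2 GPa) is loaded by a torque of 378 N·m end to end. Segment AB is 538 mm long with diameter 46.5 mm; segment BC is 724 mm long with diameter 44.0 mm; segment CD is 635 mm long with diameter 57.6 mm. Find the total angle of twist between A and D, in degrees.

J_AB = π(0.0465)⁴/32 = 4.59×10^-7 m⁴; J_BC = π(0.0440)⁴/32 = 3.68×10^-7 m⁴; J_CD = π(0.0576)⁴/32 = 1.08×10^-6 m⁴.
θ = (T/G)·Σ L_i/J_i = (378.0/74.2×10⁹)·(0.538/4.59×10^-7 + 0.724/3.68×10^-7 + 0.635/1.08×10^-6) = 0.01899 rad.

1.09°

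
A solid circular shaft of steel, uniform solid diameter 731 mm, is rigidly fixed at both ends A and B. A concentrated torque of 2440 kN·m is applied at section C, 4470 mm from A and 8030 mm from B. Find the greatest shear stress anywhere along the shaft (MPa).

With uniform GJ and both ends fixed, compatibility θ_AC = θ_CB gives T_A·a = T_B·b, together with T_A + T_B = T₀.
T_A = T₀·b/(a+b) = 2.440e6·8030/12500 = 1.567e6 N·m; T_B = 872500 N·m.
τ in each portion: τ_AC = 2.04×10^7 Pa, τ_CB = 1.14×10^7 Pa; maximum is in AC.
τ_max = T_AC·r/J = 1.567e6·0.365/0.0280 = 2.044×10^7 Pa.

20.4 MPa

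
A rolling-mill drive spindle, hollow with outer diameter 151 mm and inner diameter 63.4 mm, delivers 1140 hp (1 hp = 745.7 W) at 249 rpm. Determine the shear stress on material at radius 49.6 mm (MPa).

32.7 MPa

ω = 2π·249/60 = 26.08 rad/s, so T = P/ω = 1140×745.7 / 26.08 = 32600 N·m.
J = π(d_o⁴ − d_i⁴)/32 = π(0.151⁴ − 0.0634⁴)/32 = 4.945×10^-5 m⁴.
Shear stress varies linearly with radius: τ = T·r/J = 32600 × 0.0496 / 4.945×10^-5 = 3.270×10^7 Pa.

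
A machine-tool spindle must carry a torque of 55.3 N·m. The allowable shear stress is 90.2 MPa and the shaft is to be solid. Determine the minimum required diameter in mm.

14.6 mm

For a solid shaft τ_max = 16T/(πd³), so d = (16T/(π τ_allow))^(1/3) = (16·55.30/(π·9.02×10^7))^(1/3) = 0.01462 m.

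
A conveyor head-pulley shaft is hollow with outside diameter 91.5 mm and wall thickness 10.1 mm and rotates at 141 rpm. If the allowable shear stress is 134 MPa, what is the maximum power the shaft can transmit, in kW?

188 kW

J = π(d_o⁴ − d_i⁴)/32 = π(0.0915⁴ − 0.0713⁴)/32 = 4.344×10^-6 m⁴.
T_max = τ_allow·J/r = 1.34×10^8 × 4.344×10^-6 / 0.0457 = 12720 N·m.
ω = 2π·141/60 = 14.77 rad/s, so P_max = T_max·ω = 1.879×10^5 W.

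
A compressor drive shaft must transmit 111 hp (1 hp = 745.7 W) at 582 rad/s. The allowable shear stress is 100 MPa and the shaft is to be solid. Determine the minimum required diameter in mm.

ω = 582 rad/s, so T = P/ω = 111×745.7 / 582.0 = 142.2 N·m.
For a solid shaft τ_max = 16T/(πd³), so d = (16T/(π τ_allow))^(1/3) = (16·142.2/(π·1.00×10^8))^(1/3) = 0.01935 m.

19.3 mm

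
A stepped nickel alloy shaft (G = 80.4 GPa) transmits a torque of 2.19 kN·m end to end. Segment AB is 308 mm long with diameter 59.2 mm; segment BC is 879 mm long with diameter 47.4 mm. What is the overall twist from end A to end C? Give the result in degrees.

J_AB = π(0.0592)⁴/32 = 1.21×10^-6 m⁴; J_BC = π(0.0474)⁴/32 = 4.96×10^-7 m⁴.
θ = (T/G)·Σ L_i/J_i = (2190/80.4×10⁹)·(0.308/1.21×10^-6 + 0.879/4.96×10^-7) = 0.05527 rad.

3.17°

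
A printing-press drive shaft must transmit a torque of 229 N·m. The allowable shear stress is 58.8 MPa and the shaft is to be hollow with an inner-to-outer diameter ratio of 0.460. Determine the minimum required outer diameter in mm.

27.5 mm

For a hollow shaft with d_i/d_o = 0.460: τ_max = 16T/(π d_o³ (1−k⁴)), so d_o = [16T/(π τ_allow (1−k⁴))]^(1/3) = [16·229.0/(π·5.88×10^7·0.9552)]^(1/3) = 0.02749 m.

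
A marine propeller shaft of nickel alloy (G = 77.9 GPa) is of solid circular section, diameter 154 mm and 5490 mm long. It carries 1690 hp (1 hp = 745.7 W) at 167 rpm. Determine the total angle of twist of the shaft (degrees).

5.27°

ω = 2π·167/60 = 17.49 rad/s, so T = P/ω = 1690×745.7 / 17.49 = 72060 N·m.
J = πd⁴/32 = π(0.154)⁴/32 = 5.522×10^-5 m⁴.
θ = T·L/(G·J) = 72060 × 5.49 / (77.9×10⁹ × 5.522×10^-5) = 0.09197 rad.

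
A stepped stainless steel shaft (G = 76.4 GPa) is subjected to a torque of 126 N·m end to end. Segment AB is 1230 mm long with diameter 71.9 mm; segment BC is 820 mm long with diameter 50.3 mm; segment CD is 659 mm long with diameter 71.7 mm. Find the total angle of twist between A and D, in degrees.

0.192°

J_AB = π(0.0719)⁴/32 = 2.62×10^-6 m⁴; J_BC = π(0.0503)⁴/32 = 6.28×10^-7 m⁴; J_CD = π(0.0717)⁴/32 = 2.59×10^-6 m⁴.
θ = (T/G)·Σ L_i/J_i = (126.0/76.4×10⁹)·(1.23/2.62×10^-6 + 0.820/6.28×10^-7 + 0.659/2.59×10^-6) = 3.344×10^-3 rad.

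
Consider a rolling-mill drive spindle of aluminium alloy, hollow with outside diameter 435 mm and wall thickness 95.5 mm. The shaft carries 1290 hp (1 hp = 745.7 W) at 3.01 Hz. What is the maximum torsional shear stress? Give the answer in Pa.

3.49e6 Pa

ω = 2π·3.01 = 18.91 rad/s, so T = P/ω = 1290×745.7 / 18.91 = 50860 N·m.
J = π(d_o⁴ − d_i⁴)/32 = π(0.435⁴ − 0.244⁴)/32 = 3.167×10^-3 m⁴.
τ_max = T·r/J = 50860 × 0.217 / 3.167×10^-3 = 3.493×10^6 Pa.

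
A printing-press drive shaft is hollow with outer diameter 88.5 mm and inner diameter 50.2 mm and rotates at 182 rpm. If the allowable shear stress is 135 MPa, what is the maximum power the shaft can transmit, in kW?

314 kW

J = π(d_o⁴ − d_i⁴)/32 = π(0.0885⁴ − 0.0502⁴)/32 = 5.399×10^-6 m⁴.
T_max = τ_allow·J/r = 1.35×10^8 × 5.399×10^-6 / 0.0442 = 16470 N·m.
ω = 2π·182/60 = 19.06 rad/s, so P_max = T_max·ω = 3.139×10^5 W.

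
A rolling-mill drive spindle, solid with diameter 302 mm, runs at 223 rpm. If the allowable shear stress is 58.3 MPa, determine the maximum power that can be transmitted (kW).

J = πd⁴/32 = π(0.302)⁴/32 = 8.166×10^-4 m⁴.
T_max = τ_allow·J/r = 5.83×10^7 × 8.166×10^-4 / 0.151 = 315300 N·m.
ω = 2π·223/60 = 23.35 rad/s, so P_max = T_max·ω = 7.363×10^6 W.

7360 kW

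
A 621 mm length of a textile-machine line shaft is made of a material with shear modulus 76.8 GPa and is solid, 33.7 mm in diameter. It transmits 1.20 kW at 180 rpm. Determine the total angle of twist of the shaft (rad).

0.00407 rad

ω = 2π·180/60 = 18.85 rad/s, so T = P/ω = 1.20×10³ / 18.85 = 63.66 N·m.
J = πd⁴/32 = π(0.0337)⁴/32 = 1.266×10^-7 m⁴.
θ = T·L/(G·J) = 63.66 × 0.621 / (76.8×10⁹ × 1.266×10^-7) = 4.065×10^-3 rad.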